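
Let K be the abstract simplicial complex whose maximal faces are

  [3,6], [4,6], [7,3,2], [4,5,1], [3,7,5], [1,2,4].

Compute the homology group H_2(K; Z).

Take the total order 1 < 2 < 3 < 4 < 5 < 6 < 7 on the vertex set. Then K (dimension 2) consists of the simplices:

  0-simplices (7): [1], [2], [3], [4], [5], [6], [7]
  1-simplices (12): [1,2], [1,4], [1,5], [2,3], [2,4], [2,7], [3,5], [3,6], [3,7], [4,5], [4,6], [5,7]
  2-simplices (4): [1,2,4], [1,4,5], [2,3,7], [3,5,7]

Hence C_0 ≅ Z^7, C_1 ≅ Z^12, C_2 ≅ Z^4.

Boundary ∂_1: C_1 → C_0 is given by ∂[p,q] = [q] − [p].
This gives a 7×12 integer matrix of rank 6; reducing to Smith normal form yields diagonal entries (1,1,1,1,1,1).

∂_2: C_2 → C_1 sends each 2-simplex [p,q,r] to [q,r] − [p,r] + [p,q]. For instance
  ∂[1,4,5] = [4,5] − [1,5] + [1,4],
  ∂[3,5,7] = [5,7] − [3,7] + [3,5].
The resulting 12×4 matrix has rank 4, and its Smith normal form has invariant factors (1,1,1,1).

Now H_k = ker ∂_k / im ∂_{k+1}, so:

  H_2: rank ker ∂_2 − rank ∂_3 = (4 − 4) − 0 = 0, and there is no ∂_3, so H_2 ≅ 0.

H_2 = 0.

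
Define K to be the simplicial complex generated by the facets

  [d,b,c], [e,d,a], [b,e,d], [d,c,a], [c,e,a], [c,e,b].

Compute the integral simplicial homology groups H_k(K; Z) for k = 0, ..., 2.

Take the total order a < b < c < d < e on the vertex set. Then K (dimension 2) consists of the simplices:

  0-simplices (5): a, b, c, d, e
  1-simplices (9): ac, ad, ae, bc, bd, be, cd, ce, de
  2-simplices (6): acd, ace, ade, bcd, bce, bde

Hence C_0 ≅ Z^5, C_1 ≅ Z^9, C_2 ≅ Z^6.

The boundary map ∂_1: C_1 → C_0 maps an edge to its endpoints' difference, ∂[p,q] = q − p. For instance
  ∂ad = d − a.
The 5×9 boundary matrix has rank 4 and Smith normal form diag(1,1,1,1).

The boundary map ∂_2: C_2 → C_1 acts by ∂[p,q,r] = [q,r] − [p,r] + [p,q]. For instance
  ∂ace = ce − ae + ac,
  ∂bce = ce − be + bc.
The resulting 9×6 matrix has rank 5, and its Smith normal form has invariant factors (1,1,1,1,1).

Now H_k = ker ∂_k / im ∂_{k+1}, so:

  H_0: rank C_0 − rank ∂_1 = 5 − 4 = 1, and the invariant factors of ∂_1 are all 1, so H_0 = Z.
  H_1: rank ker ∂_1 − rank ∂_2 = (9 − 4) − 5 = 0, and the invariant factors of ∂_2 are all 1, so H_1 = 0.
  H_2: rank ker ∂_2 − rank ∂_3 = (6 − 5) − 0 = 1, and there is no ∂_3, so H_2 = Z.

As a check, the Euler characteristic is 5 − 9 + 6 = 2, which agrees with 1 − 0 + 1 = 2.

H_0 = Z,  H_1 = 0,  H_2 = Z.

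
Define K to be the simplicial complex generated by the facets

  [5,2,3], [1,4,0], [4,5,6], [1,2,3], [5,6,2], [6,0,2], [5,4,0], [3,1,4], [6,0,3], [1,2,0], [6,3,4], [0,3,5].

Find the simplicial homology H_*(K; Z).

H_0 = Z,  H_1 = Z/2,  H_2 = 0.

Order the vertices as 0 < 1 < 2 < 3 < 4 < 5 < 6. Listing each simplex with vertices in this order, K has dimension 2 with simplices:

  0-simplices (7): [0], [1], [2], [3], [4], [5], [6]
  1-simplices (18): [0,1], [0,2], [0,3], [0,4], [0,5], [0,6], [1,2], [1,3], [1,4], [2,3], [2,5], [2,6], [3,4], [3,5], [3,6], [4,5], [4,6], [5,6]
  2-simplices (12): [0,1,2], [0,1,4], [0,2,6], [0,3,5], [0,3,6], [0,4,5], [1,2,3], [1,3,4], [2,3,5], [2,5,6], [3,4,6], [4,5,6]

so the chain groups are C_0 ≅ Z^7, C_1 ≅ Z^18, C_2 ≅ Z^12.

The boundary map ∂_1: C_1 → C_0 is given by ∂[p,q] = [q] − [p]. For instance
  ∂[3,5] = [5] − [3].
As a 7×18 matrix over Z this has rank 6, with invariant factors (1,1,1,1,1,1).

Boundary ∂_2: C_2 → C_1 acts by ∂[p,q,r] = [q,r] − [p,r] + [p,q]. For instance
  ∂[3,4,6] = [4,6] − [3,6] + [3,4],
  ∂[1,2,3] = [2,3] − [1,3] + [1,2].
The 18×12 boundary matrix has rank 12 and Smith normal form diag(1,1,1,1,1,1,1,1,1,1,1,2).

Reading off H_k = ker ∂_k / im ∂_{k+1}:

  H_0: rank C_0 − rank ∂_1 = 7 − 6 = 1, and the invariant factors of ∂_1 are all 1, so H_0 = Z.
  H_1: rank ker ∂_1 − rank ∂_2 = (18 − 6) − 12 = 0, and ∂_2 has invariant factor 2 > 1, so H_1 = Z/2.
  H_2: rank ker ∂_2 − rank ∂_3 = (12 − 12) − 0 = 0, and there is no ∂_3, so H_2 = 0.

(K is a triangulation of the real projective plane RP^2.)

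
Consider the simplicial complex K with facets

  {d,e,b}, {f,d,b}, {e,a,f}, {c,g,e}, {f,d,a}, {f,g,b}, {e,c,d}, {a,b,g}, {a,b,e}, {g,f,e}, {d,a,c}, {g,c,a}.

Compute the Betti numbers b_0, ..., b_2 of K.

Order the vertices as a < b < c < d < e < f < g. Listing each simplex with vertices in this order, K has dimension 2 with simplices:

  0-simplices (7): a, b, c, d, e, f, g
  1-simplices (18): ab, ac, ad, ae, af, ag, bd, be, bf, bg, cd, ce, cg, de, df, ef, eg, fg
  2-simplices (12): abe, abg, acd, acg, adf, aef, bde, bdf, bfg, cde, ceg, efg

Hence C_0 ≅ Z^7, C_1 ≅ Z^18, C_2 ≅ Z^12.

The boundary map ∂_1: C_1 → C_0 is given by ∂[p,q] = [q] − [p].
The 7×18 boundary matrix has rank 6 and Smith normal form diag(1,1,1,1,1,1).

The boundary map ∂_2: C_2 → C_1 acts by ∂[p,q,r] = [q,r] − [p,r] + [p,q]. For instance
  ∂efg = fg − eg + ef,
  ∂abe = be − ae + ab.
The 18×12 boundary matrix has rank 12 and Smith normal form diag(1,1,1,1,1,1,1,1,1,1,1,2).

Reading off H_k = ker ∂_k / im ∂_{k+1}:

  H_0: rank C_0 − rank ∂_1 = 7 − 6 = 1, and the invariant factors of ∂_1 are all 1, so H_0 ≅ Z.
  H_1: rank ker ∂_1 − rank ∂_2 = (18 − 6) − 12 = 0, and ∂_2 has invariant factor 2 > 1, so H_1 ≅ Z/2.
  H_2: rank ker ∂_2 − rank ∂_3 = (12 − 12) − 0 = 0, and there is no ∂_3, so H_2 ≅ 0.

Hence the Betti numbers are b_0 = 1, b_1 = 0, b_2 = 0.

b_0 = 1, b_1 = 0, b_2 = 0.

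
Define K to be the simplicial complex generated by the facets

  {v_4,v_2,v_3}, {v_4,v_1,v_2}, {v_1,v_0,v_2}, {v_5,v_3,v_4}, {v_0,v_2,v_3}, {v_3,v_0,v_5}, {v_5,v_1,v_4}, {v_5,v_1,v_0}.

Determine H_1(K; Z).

H_1 = 0.

Order the vertices as v_0 < v_1 < v_2 < v_3 < v_4 < v_5. Listing each simplex with vertices in this order, K has dimension 2 with simplices:

  0-simplices (6): [v_0], [v_1], [v_2], [v_3], [v_4], [v_5]
  1-simplices (12): [v_0,v_1], [v_0,v_2], [v_0,v_3], [v_0,v_5], [v_1,v_2], [v_1,v_4], [v_1,v_5], [v_2,v_3], [v_2,v_4], [v_3,v_4], [v_3,v_5], [v_4,v_5]
  2-simplices (8): [v_0,v_1,v_2], [v_0,v_1,v_5], [v_0,v_2,v_3], [v_0,v_3,v_5], [v_1,v_2,v_4], [v_1,v_4,v_5], [v_2,v_3,v_4], [v_3,v_4,v_5]

giving chain groups C_0 ≅ Z^6, C_1 ≅ Z^12, C_2 ≅ Z^8.

Boundary ∂_1: C_1 → C_0 sends each edge [p,q] (with p < q) to q − p.
The 6×12 boundary matrix has rank 5 and Smith normal form diag(1,1,1,1,1).

The boundary map ∂_2: C_2 → C_1 sends each 2-simplex [p,q,r] to [q,r] − [p,r] + [p,q]. For instance
  ∂[v_3,v_4,v_5] = [v_4,v_5] − [v_3,v_5] + [v_3,v_4],
  ∂[v_1,v_2,v_4] = [v_2,v_4] − [v_1,v_4] + [v_1,v_2].
The resulting 12×8 matrix has rank 7, and its Smith normal form has invariant factors (1,1,1,1,1,1,1).

Reading off H_k = ker ∂_k / im ∂_{k+1}:

  H_1: rank ker ∂_1 − rank ∂_2 = (12 − 5) − 7 = 0, and the invariant factors of ∂_2 are all 1, so H_1 = 0.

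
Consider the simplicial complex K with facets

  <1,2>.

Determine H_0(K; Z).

We work with the vertex ordering 1 < 2. The simplices of K, each written with vertices in increasing order, are:

  0-simplices (2): [1], [2]
  1-simplices (1): [1,2]

giving chain groups C_0 ≅ Z^2, C_1 ≅ Z^1.

∂_1: C_1 → C_0 maps an edge to its endpoints' difference, ∂[p,q] = q − p.
The resulting 2×1 matrix has rank 1, and its Smith normal form has invariant factors (1).

From H_k ≅ ker(∂_k) / im(∂_{k+1}) we obtain:

  H_0: rank C_0 − rank ∂_1 = 2 − 1 = 1, and the invariant factors of ∂_1 are all 1, so H_0 = Z.

H_0 = Z.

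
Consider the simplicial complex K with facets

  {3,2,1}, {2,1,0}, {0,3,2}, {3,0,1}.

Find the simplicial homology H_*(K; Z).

Fix the vertex order 0 < 1 < 2 < 3 and write every simplex with vertices in increasing order. Then dim K = 2 and the simplices of K are:

  0-simplices (4): [0], [1], [2], [3]
  1-simplices (6): [0,1], [0,2], [0,3], [1,2], [1,3], [2,3]
  2-simplices (4): [0,1,2], [0,1,3], [0,2,3], [1,2,3]

so the chain groups are C_0 ≅ Z^4, C_1 ≅ Z^6, C_2 ≅ Z^4.

∂_1: C_1 → C_0 is given by ∂[p,q] = [q] − [p].
The 4×6 boundary matrix has rank 3 and Smith normal form diag(1,1,1).

Boundary ∂_2: C_2 → C_1 acts by ∂[p,q,r] = [q,r] − [p,r] + [p,q]. For instance
  ∂[0,2,3] = [2,3] − [0,3] + [0,2],
  ∂[1,2,3] = [2,3] − [1,3] + [1,2].
The resulting 6×4 matrix has rank 3, and its Smith normal form has invariant factors (1,1,1).

Computing H_k = (kernel of ∂_k) / (image of ∂_{k+1}):

  H_0: rank C_0 − rank ∂_1 = 4 − 3 = 1, and the invariant factors of ∂_1 are all 1, so H_0 ≅ Z.
  H_1: rank ker ∂_1 − rank ∂_2 = (6 − 3) − 3 = 0, and the invariant factors of ∂_2 are all 1, so H_1 ≅ 0.
  H_2: rank ker ∂_2 − rank ∂_3 = (4 − 3) − 0 = 1, and there is no ∂_3, so H_2 ≅ Z.

(K is a triangulation of the 2-sphere S^2.)

H_0 ≅ Z,  H_1 = 0,  H_2 ≅ Z.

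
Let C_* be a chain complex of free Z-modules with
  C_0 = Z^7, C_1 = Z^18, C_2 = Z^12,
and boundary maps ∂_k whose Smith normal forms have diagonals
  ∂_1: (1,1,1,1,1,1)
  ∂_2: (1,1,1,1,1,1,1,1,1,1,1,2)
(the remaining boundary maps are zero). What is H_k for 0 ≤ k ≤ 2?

H_0: b_0 = 7 − 0 − 6 = 1; torsion from ∂_1 factors > 1: none. So H_0 = Z.
H_1: b_1 = 18 − 6 − 12 = 0; torsion from ∂_2 factors > 1: [2]. So H_1 = Z/2.
H_2: b_2 = 12 − 12 − 0 = 0; torsion from ∂_3 factors > 1: none. So H_2 = 0.

H_0 = Z,  H_1 = Z/2,  H_2 = 0.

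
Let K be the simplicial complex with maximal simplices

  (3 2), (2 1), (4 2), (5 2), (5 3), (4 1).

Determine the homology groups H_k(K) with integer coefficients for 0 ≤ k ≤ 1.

H_0 ≅ Z,  H_1 ≅ Z^2.

Order the vertices as 1 < 2 < 3 < 4 < 5. Listing each simplex with vertices in this order, K has dimension 1 with simplices:

  0-simplices (5): [1], [2], [3], [4], [5]
  1-simplices (6): [1,2], [1,4], [2,3], [2,4], [2,5], [3,5]

Hence C_0 ≅ Z^5, C_1 ≅ Z^6.

Boundary ∂_1: C_1 → C_0 sends each edge [p,q] (with p < q) to q − p. For instance
  ∂[1,2] = [2] − [1].
The 5×6 boundary matrix has rank 4 and Smith normal form diag(1,1,1,1).

From H_k ≅ ker(∂_k) / im(∂_{k+1}) we obtain:

  H_0: rank C_0 − rank ∂_1 = 5 − 4 = 1, and the invariant factors of ∂_1 are all 1, so H_0 ≅ Z.
  H_1: rank ker ∂_1 − rank ∂_2 = (6 − 4) − 0 = 2, and there is no ∂_2, so H_1 ≅ Z^2.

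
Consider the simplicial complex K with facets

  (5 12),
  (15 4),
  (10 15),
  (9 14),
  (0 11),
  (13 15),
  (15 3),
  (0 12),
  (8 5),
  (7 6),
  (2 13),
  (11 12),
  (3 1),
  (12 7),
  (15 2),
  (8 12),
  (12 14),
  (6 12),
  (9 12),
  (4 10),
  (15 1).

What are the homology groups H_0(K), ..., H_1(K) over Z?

We work with the vertex ordering 0 < 1 < 2 < 3 < 4 < 5 < 6 < 7 < 8 < 9 < 10 < 11 < 12 < 13 < 14 < 15. The simplices of K, each written with vertices in increasing order, are:

  0-simplices (16): [0], [1], [2], [3], [4], [5], [6], [7], [8], [9], [10], [11], [12], [13], [14], [15]
  1-simplices (21): (21 of them)

Hence C_0 ≅ Z^16, C_1 ≅ Z^21.

The boundary map ∂_1: C_1 → C_0 is given by ∂[p,q] = [q] − [p].
The resulting 16×21 matrix has rank 14, and its Smith normal form has invariant factors (1,1,1,1,1,1,1,1,1,1,1,1,1,1).

Computing H_k = (kernel of ∂_k) / (image of ∂_{k+1}):

  H_0: rank C_0 − rank ∂_1 = 16 − 14 = 2, and the invariant factors of ∂_1 are all 1, so H_0 = Z^2.
  H_1: rank ker ∂_1 − rank ∂_2 = (21 − 14) − 0 = 7, and there is no ∂_2, so H_1 = Z^7.

H_0 ≅ Z^2,  H_1 ≅ Z^7.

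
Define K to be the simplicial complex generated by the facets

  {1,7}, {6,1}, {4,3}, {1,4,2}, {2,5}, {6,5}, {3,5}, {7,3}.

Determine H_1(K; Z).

We work with the vertex ordering 1 < 2 < 3 < 4 < 5 < 6 < 7. The simplices of K, each written with vertices in increasing order, are:

  0-simplices (7): [1], [2], [3], [4], [5], [6], [7]
  1-simplices (10): [1,2], [1,4], [1,6], [1,7], [2,4], [2,5], [3,4], [3,5], [3,7], [5,6]
  2-simplices (1): [1,2,4]

Hence C_0 ≅ Z^7, C_1 ≅ Z^10, C_2 ≅ Z^1.

The boundary map ∂_1: C_1 → C_0 maps an edge to its endpoints' difference, ∂[p,q] = q − p.
The resulting 7×10 matrix has rank 6, and its Smith normal form has invariant factors (1,1,1,1,1,1).

Boundary ∂_2: C_2 → C_1 sends each 2-simplex [p,q,r] to [q,r] − [p,r] + [p,q]. For instance
  ∂[1,2,4] = [2,4] − [1,4] + [1,2].
The 10×1 boundary matrix has rank 1 and Smith normal form diag(1).

Now H_k = ker ∂_k / im ∂_{k+1}, so:

  H_1: rank ker ∂_1 − rank ∂_2 = (10 − 6) − 1 = 3, and the invariant factors of ∂_2 are all 1, so H_1 ≅ Z^3.

H_1 ≅ Z^3.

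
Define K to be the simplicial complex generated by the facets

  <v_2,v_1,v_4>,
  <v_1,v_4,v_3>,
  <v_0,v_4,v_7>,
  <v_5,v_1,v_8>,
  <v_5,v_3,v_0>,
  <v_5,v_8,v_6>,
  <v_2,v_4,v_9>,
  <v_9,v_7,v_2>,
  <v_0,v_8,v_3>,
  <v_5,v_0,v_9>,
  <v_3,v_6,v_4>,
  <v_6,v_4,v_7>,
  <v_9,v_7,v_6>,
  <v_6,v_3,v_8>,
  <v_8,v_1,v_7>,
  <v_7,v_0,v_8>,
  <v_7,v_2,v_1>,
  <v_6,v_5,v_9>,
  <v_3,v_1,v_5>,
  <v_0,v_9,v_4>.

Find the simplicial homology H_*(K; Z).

H_0 ≅ Z,  H_1 ≅ Z ⊕ Z/2Z,  H_2 = 0.

Take the total order v_0 < v_1 < v_2 < v_3 < v_4 < v_5 < v_6 < v_7 < v_8 < v_9 on the vertex set. Then K (dimension 2) consists of the simplices:

  0-simplices (10): [v_0], [v_1], [v_2], [v_3], [v_4], [v_5], [v_6], [v_7], [v_8], [v_9]
  1-simplices (30): (30 of them)
  2-simplices (20): (20 of them)

Hence C_0 ≅ Z^10, C_1 ≅ Z^30, C_2 ≅ Z^20.

The boundary map ∂_1: C_1 → C_0 is given by ∂[p,q] = [q] − [p]. For instance
  ∂[v_3,v_4] = [v_4] − [v_3].
This gives a 10×30 integer matrix of rank 9; reducing to Smith normal form yields diagonal entries (1,1,1,1,1,1,1,1,1).

The boundary map ∂_2: C_2 → C_1 sends each 2-simplex [p,q,r] to [q,r] − [p,r] + [p,q]. For instance
  ∂[v_5,v_6,v_8] = [v_6,v_8] − [v_5,v_8] + [v_5,v_6],
  ∂[v_1,v_2,v_7] = [v_2,v_7] − [v_1,v_7] + [v_1,v_2].
The resulting 30×20 matrix has rank 20, and its Smith normal form has invariant factors (1,1,1,1,1,1,1,1,1,1,1,1,1,1,1,1,1,1,1,2).

Reading off H_k = ker ∂_k / im ∂_{k+1}:

  H_0: rank C_0 − rank ∂_1 = 10 − 9 = 1, and the invariant factors of ∂_1 are all 1, so H_0 = Z.
  H_1: rank ker ∂_1 − rank ∂_2 = (30 − 9) − 20 = 1, and ∂_2 has invariant factor 2 > 1, so H_1 = Z ⊕ Z/2Z.
  H_2: rank ker ∂_2 − rank ∂_3 = (20 − 20) − 0 = 0, and there is no ∂_3, so H_2 = 0.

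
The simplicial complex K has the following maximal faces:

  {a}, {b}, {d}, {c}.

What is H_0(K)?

Fix the vertex order a < b < c < d and write every simplex with vertices in increasing order. Then dim K = 0 and the simplices of K are:

  0-simplices (4): a, b, c, d

Hence C_0 ≅ Z^4.

Computing H_k = (kernel of ∂_k) / (image of ∂_{k+1}):

  H_0: rank C_0 − rank ∂_1 = 4 − 0 = 4, and there is no ∂_1, so H_0 ≅ Z^4.

H_0 = Z^4.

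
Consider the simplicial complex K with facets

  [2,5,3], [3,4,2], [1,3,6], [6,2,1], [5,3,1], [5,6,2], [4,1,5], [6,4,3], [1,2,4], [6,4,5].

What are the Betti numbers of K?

b_0 = 1, b_1 = 0, b_2 = 0.

K has 6 vertices, 15 edges, 10 triangles.
rank ∂_0 = 0, rank ∂_1 = 5 ⇒ b_0 = 6 − 0 − 5 = 1; all invariant factors of ∂_1 are 1 so no torsion. So H_0 ≅ Z.
rank ∂_1 = 5, rank ∂_2 = 10 ⇒ b_1 = 15 − 5 − 10 = 0; ∂_2 has invariant factor(s) [2] giving torsion. So H_1 ≅ Z/2Z.
rank ∂_2 = 10, rank ∂_3 = 0 ⇒ b_2 = 10 − 10 − 0 = 0. So H_2 ≅ 0.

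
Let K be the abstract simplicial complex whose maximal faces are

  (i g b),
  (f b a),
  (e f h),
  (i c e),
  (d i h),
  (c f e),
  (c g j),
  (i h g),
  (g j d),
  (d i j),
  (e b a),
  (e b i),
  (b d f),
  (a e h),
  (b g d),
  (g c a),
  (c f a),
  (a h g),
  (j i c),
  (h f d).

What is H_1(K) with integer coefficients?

H_1 ≅ Z ⊕ Z/2Z.

We work with the vertex ordering a < b < c < d < e < f < g < h < i < j. The simplices of K, each written with vertices in increasing order, are:

  0-simplices (10): a, b, c, d, e, f, g, h, i, j
  1-simplices (30): ab, ac, ae, af, ag, ah, bd, be, bf, bg, bi, ce, cf, cg, ci, cj, df, dg, dh, di, dj, ef, eh, ei, fh, gh, gi, gj, hi, ij
  2-simplices (20): abe, abf, acf, acg, aeh, agh, bdf, bdg, bei, bgi, cef, cei, cgj, cij, dfh, dgj, dhi, dij, efh, ghi

so the chain groups are C_0 ≅ Z^10, C_1 ≅ Z^30, C_2 ≅ Z^20.

Boundary ∂_1: C_1 → C_0 sends each edge [p,q] (with p < q) to q − p. For instance
  ∂dh = h − d.
This gives a 10×30 integer matrix of rank 9; reducing to Smith normal form yields diagonal entries (1,1,1,1,1,1,1,1,1).

Boundary ∂_2: C_2 → C_1 maps a triangle to the signed sum of its edges. For instance
  ∂aeh = eh − ah + ae,
  ∂cef = ef − cf + ce.
The 30×20 boundary matrix has rank 20 and Smith normal form diag(1,1,1,1,1,1,1,1,1,1,1,1,1,1,1,1,1,1,1,2).

From H_k ≅ ker(∂_k) / im(∂_{k+1}) we obtain:

  H_1: rank ker ∂_1 − rank ∂_2 = (30 − 9) − 20 = 1, and ∂_2 has invariant factor 2 > 1, so H_1 ≅ Z ⊕ Z/2Z.

(K is a triangulation of the Klein bottle.)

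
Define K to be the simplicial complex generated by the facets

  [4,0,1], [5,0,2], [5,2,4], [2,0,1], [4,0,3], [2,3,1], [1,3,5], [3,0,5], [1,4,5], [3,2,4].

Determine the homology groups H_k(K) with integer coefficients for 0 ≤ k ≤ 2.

We work with the vertex ordering 0 < 1 < 2 < 3 < 4 < 5. The simplices of K, each written with vertices in increasing order, are:

  0-simplices (6): [0], [1], [2], [3], [4], [5]
  1-simplices (15): [0,1], [0,2], [0,3], [0,4], [0,5], [1,2], [1,3], [1,4], [1,5], [2,3], [2,4], [2,5], [3,4], [3,5], [4,5]
  2-simplices (10): [0,1,2], [0,1,4], [0,2,5], [0,3,4], [0,3,5], [1,2,3], [1,3,5], [1,4,5], [2,3,4], [2,4,5]

Hence C_0 ≅ Z^6, C_1 ≅ Z^15, C_2 ≅ Z^10.

The boundary map ∂_1: C_1 → C_0 is given by ∂[p,q] = [q] − [p].
The resulting 6×15 matrix has rank 5, and its Smith normal form has invariant factors (1,1,1,1,1).

The boundary map ∂_2: C_2 → C_1 acts by ∂[p,q,r] = [q,r] − [p,r] + [p,q]. For instance
  ∂[0,3,5] = [3,5] − [0,5] + [0,3],
  ∂[2,4,5] = [4,5] − [2,5] + [2,4].
The 15×10 boundary matrix has rank 10 and Smith normal form diag(1,1,1,1,1,1,1,1,1,2).

From H_k ≅ ker(∂_k) / im(∂_{k+1}) we obtain:

  H_0: rank C_0 − rank ∂_1 = 6 − 5 = 1, and the invariant factors of ∂_1 are all 1, so H_0 = Z.
  H_1: rank ker ∂_1 − rank ∂_2 = (15 − 5) − 10 = 0, and ∂_2 has invariant factor 2 > 1, so H_1 = Z/2.
  H_2: rank ker ∂_2 − rank ∂_3 = (10 − 10) − 0 = 0, and there is no ∂_3, so H_2 = 0.

As a check, the Euler characteristic is 6 − 15 + 10 = 1, which agrees with 1 − 0 + 0 = 1.

H_0 ≅ Z,  H_1 ≅ Z/2,  H_2 = 0.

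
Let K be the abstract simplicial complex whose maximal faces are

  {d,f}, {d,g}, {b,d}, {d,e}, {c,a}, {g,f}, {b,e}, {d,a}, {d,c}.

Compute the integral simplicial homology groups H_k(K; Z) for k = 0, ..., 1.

Take the total order a < b < c < d < e < f < g on the vertex set. Then K (dimension 1) consists of the simplices:

  0-simplices (7): a, b, c, d, e, f, g
  1-simplices (9): ac, ad, bd, be, cd, de, df, dg, fg

so the chain groups are C_0 ≅ Z^7, C_1 ≅ Z^9.

∂_1: C_1 → C_0 is given by ∂[p,q] = [q] − [p].
The resulting 7×9 matrix has rank 6, and its Smith normal form has invariant factors (1,1,1,1,1,1).

Reading off H_k = ker ∂_k / im ∂_{k+1}:

  H_0: rank C_0 − rank ∂_1 = 7 − 6 = 1, and the invariant factors of ∂_1 are all 1, so H_0 ≅ Z.
  H_1: rank ker ∂_1 − rank ∂_2 = (9 − 6) − 0 = 3, and there is no ∂_2, so H_1 ≅ Z^3.

H_0 = Z,  H_1 = Z^3.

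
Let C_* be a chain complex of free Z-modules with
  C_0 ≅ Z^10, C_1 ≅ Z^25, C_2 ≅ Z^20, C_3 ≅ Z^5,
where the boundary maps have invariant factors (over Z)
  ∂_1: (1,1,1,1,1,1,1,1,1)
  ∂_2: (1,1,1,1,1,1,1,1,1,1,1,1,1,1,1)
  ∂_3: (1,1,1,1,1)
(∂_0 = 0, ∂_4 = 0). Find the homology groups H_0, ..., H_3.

H_0: b_0 = 10 − 0 − 9 = 1; torsion from ∂_1 factors > 1: none. So H_0 ≅ Z.
H_1: b_1 = 25 − 9 − 15 = 1; torsion from ∂_2 factors > 1: none. So H_1 ≅ Z.
H_2: b_2 = 20 − 15 − 5 = 0; torsion from ∂_3 factors > 1: none. So H_2 ≅ 0.
H_3: b_3 = 5 − 5 − 0 = 0; torsion from ∂_4 factors > 1: none. So H_3 ≅ 0.

H_0 ≅ Z,  H_1 ≅ Z,  H_2 = 0,  H_3 = 0.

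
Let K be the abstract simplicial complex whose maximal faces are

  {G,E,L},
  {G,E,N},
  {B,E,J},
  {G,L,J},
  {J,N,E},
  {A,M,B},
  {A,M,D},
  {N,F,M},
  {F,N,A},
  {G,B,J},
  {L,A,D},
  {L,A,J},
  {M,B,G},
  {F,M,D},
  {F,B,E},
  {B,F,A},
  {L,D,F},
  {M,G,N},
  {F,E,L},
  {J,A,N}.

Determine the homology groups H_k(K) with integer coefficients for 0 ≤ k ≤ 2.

We work with the vertex ordering A < B < D < E < F < G < J < L < M < N. The simplices of K, each written with vertices in increasing order, are:

  0-simplices (10): A, B, D, E, F, G, J, L, M, N
  1-simplices (30): AB, AD, AF, AJ, AL, AM, AN, BE, BF, BG, BJ, BM, DF, DL, DM, EF, EG, EJ, EL, EN, FL, FM, FN, GJ, GL, GM, GN, JL, JN, MN
  2-simplices (20): ABF, ABM, ADL, ADM, AFN, AJL, AJN, BEF, BEJ, BGJ, BGM, DFL, DFM, EFL, EGL, EGN, EJN, FMN, GJL, GMN

giving chain groups C_0 ≅ Z^10, C_1 ≅ Z^30, C_2 ≅ Z^20.

Boundary ∂_1: C_1 → C_0 sends each edge [p,q] (with p < q) to q − p.
As a 10×30 matrix over Z this has rank 9, with invariant factors (1,1,1,1,1,1,1,1,1).

The boundary map ∂_2: C_2 → C_1 acts by ∂[p,q,r] = [q,r] − [p,r] + [p,q]. For instance
  ∂ADM = DM − AM + AD,
  ∂ABM = BM − AM + AB.
This gives a 30×20 integer matrix of rank 20; reducing to Smith normal form yields diagonal entries (1,1,1,1,1,1,1,1,1,1,1,1,1,1,1,1,1,1,1,2).

From H_k ≅ ker(∂_k) / im(∂_{k+1}) we obtain:

  H_0: rank C_0 − rank ∂_1 = 10 − 9 = 1, and the invariant factors of ∂_1 are all 1, so H_0 ≅ Z.
  H_1: rank ker ∂_1 − rank ∂_2 = (30 − 9) − 20 = 1, and ∂_2 has invariant factor 2 > 1, so H_1 ≅ Z ⊕ Z/2Z.
  H_2: rank ker ∂_2 − rank ∂_3 = (20 − 20) − 0 = 0, and there is no ∂_3, so H_2 ≅ 0.

(K is a triangulation of the Klein bottle.)

H_0 = Z,  H_1 = Z ⊕ Z/2Z,  H_2 = 0.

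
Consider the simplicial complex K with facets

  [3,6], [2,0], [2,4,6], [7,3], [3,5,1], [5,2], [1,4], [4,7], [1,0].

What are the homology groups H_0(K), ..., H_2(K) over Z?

Order the vertices as 0 < 1 < 2 < 3 < 4 < 5 < 6 < 7. Listing each simplex with vertices in this order, K has dimension 2 with simplices:

  0-simplices (8): [0], [1], [2], [3], [4], [5], [6], [7]
  1-simplices (13): [0,1], [0,2], [1,3], [1,4], [1,5], [2,4], [2,5], [2,6], [3,5], [3,6], [3,7], [4,6], [4,7]
  2-simplices (2): [1,3,5], [2,4,6]

so the chain groups are C_0 ≅ Z^8, C_1 ≅ Z^13, C_2 ≅ Z^2.

∂_1: C_1 → C_0 is given by ∂[p,q] = [q] − [p].
The 8×13 boundary matrix has rank 7 and Smith normal form diag(1,1,1,1,1,1,1).

Boundary ∂_2: C_2 → C_1 sends each 2-simplex [p,q,r] to [q,r] − [p,r] + [p,q]. For instance
  ∂[1,3,5] = [3,5] − [1,5] + [1,3],
  ∂[2,4,6] = [4,6] − [2,6] + [2,4].
The resulting 13×2 matrix has rank 2, and its Smith normal form has invariant factors (1,1).

Now H_k = ker ∂_k / im ∂_{k+1}, so:

  H_0: rank C_0 − rank ∂_1 = 8 − 7 = 1, and the invariant factors of ∂_1 are all 1, so H_0 ≅ Z.
  H_1: rank ker ∂_1 − rank ∂_2 = (13 − 7) − 2 = 4, and the invariant factors of ∂_2 are all 1, so H_1 ≅ Z^4.
  H_2: rank ker ∂_2 − rank ∂_3 = (2 − 2) − 0 = 0, and there is no ∂_3, so H_2 ≅ 0.

H_0 = Z,  H_1 = Z^4,  H_2 = 0.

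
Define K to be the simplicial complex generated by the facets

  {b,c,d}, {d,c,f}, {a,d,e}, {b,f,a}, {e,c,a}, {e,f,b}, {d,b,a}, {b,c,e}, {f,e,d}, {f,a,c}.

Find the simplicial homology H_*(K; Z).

K has 6 vertices, 15 edges, 10 triangles.
rank ∂_0 = 0, rank ∂_1 = 5 ⇒ b_0 = 6 − 0 − 5 = 1; all invariant factors of ∂_1 are 1 so no torsion. So H_0 = Z.
rank ∂_1 = 5, rank ∂_2 = 10 ⇒ b_1 = 15 − 5 − 10 = 0; ∂_2 has invariant factor(s) [2] giving torsion. So H_1 = Z/2.
rank ∂_2 = 10, rank ∂_3 = 0 ⇒ b_2 = 10 − 10 − 0 = 0. So H_2 = 0.

H_0 = Z,  H_1 = Z/2,  H_2 = 0.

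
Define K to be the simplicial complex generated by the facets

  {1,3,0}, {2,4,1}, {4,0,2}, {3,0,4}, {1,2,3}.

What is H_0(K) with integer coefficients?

We work with the vertex ordering 0 < 1 < 2 < 3 < 4. The simplices of K, each written with vertices in increasing order, are:

  0-simplices (5): [0], [1], [2], [3], [4]
  1-simplices (10): [0,1], [0,2], [0,3], [0,4], [1,2], [1,3], [1,4], [2,3], [2,4], [3,4]
  2-simplices (5): [0,1,3], [0,2,4], [0,3,4], [1,2,3], [1,2,4]

giving chain groups C_0 ≅ Z^5, C_1 ≅ Z^10, C_2 ≅ Z^5.

Boundary ∂_1: C_1 → C_0 maps an edge to its endpoints' difference, ∂[p,q] = q − p. For instance
  ∂[2,3] = [3] − [2].
As a 5×10 matrix over Z this has rank 4, with invariant factors (1,1,1,1).

Boundary ∂_2: C_2 → C_1 acts by ∂[p,q,r] = [q,r] − [p,r] + [p,q]. For instance
  ∂[0,1,3] = [1,3] − [0,3] + [0,1],
  ∂[0,2,4] = [2,4] − [0,4] + [0,2].
As a 10×5 matrix over Z this has rank 5, with invariant factors (1,1,1,1,1).

Now H_k = ker ∂_k / im ∂_{k+1}, so:

  H_0: rank C_0 − rank ∂_1 = 5 − 4 = 1, and the invariant factors of ∂_1 are all 1, so H_0 = Z.

H_0 = Z.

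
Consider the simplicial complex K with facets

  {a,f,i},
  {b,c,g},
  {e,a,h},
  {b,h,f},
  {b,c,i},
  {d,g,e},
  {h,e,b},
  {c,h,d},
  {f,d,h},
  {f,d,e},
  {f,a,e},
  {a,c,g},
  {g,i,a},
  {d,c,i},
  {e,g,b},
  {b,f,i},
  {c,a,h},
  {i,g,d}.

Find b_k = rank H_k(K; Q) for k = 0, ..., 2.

K has 9 vertices, 27 edges, 18 triangles.
rank ∂_0 = 0, rank ∂_1 = 8 ⇒ b_0 = 9 − 0 − 8 = 1; all invariant factors of ∂_1 are 1 so no torsion. So H_0 = Z.
rank ∂_1 = 8, rank ∂_2 = 18 ⇒ b_1 = 27 − 8 − 18 = 1; ∂_2 has invariant factor(s) [2] giving torsion. So H_1 = Z × Z/2.
rank ∂_2 = 18, rank ∂_3 = 0 ⇒ b_2 = 18 − 18 − 0 = 0. So H_2 = 0.

b_0 = 1, b_1 = 1, b_2 = 0.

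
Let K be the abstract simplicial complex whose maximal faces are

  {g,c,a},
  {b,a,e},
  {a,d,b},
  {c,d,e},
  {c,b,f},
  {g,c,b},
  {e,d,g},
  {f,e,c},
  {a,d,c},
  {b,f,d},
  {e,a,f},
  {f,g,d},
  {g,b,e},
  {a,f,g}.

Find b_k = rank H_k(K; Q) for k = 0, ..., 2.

We work with the vertex ordering a < b < c < d < e < f < g. The simplices of K, each written with vertices in increasing order, are:

  0-simplices (7): a, b, c, d, e, f, g
  1-simplices (21): ab, ac, ad, ae, af, ag, bc, bd, be, bf, bg, cd, ce, cf, cg, de, df, dg, ef, eg, fg
  2-simplices (14): abd, abe, acd, acg, aef, afg, bcf, bcg, bdf, beg, cde, cef, deg, dfg

Hence C_0 ≅ Z^7, C_1 ≅ Z^21, C_2 ≅ Z^14.

∂_1: C_1 → C_0 is given by ∂[p,q] = [q] − [p].
As a 7×21 matrix over Z this has rank 6, with invariant factors (1,1,1,1,1,1).

The boundary map ∂_2: C_2 → C_1 sends each 2-simplex [p,q,r] to [q,r] − [p,r] + [p,q]. For instance
  ∂afg = fg − ag + af,
  ∂bdf = df − bf + bd.
This gives a 21×14 integer matrix of rank 13; reducing to Smith normal form yields diagonal entries (1,1,1,1,1,1,1,1,1,1,1,1,1).

Reading off H_k = ker ∂_k / im ∂_{k+1}:

  H_0: rank C_0 − rank ∂_1 = 7 − 6 = 1, and the invariant factors of ∂_1 are all 1, so H_0 = Z.
  H_1: rank ker ∂_1 − rank ∂_2 = (21 − 6) − 13 = 2, and the invariant factors of ∂_2 are all 1, so H_1 = Z^2.
  H_2: rank ker ∂_2 − rank ∂_3 = (14 − 13) − 0 = 1, and there is no ∂_3, so H_2 = Z.

As a check, the Euler characteristic is 7 − 21 + 14 = 0, which agrees with 1 − 2 + 1 = 0.
(K is a triangulation of the torus T^2.)

Hence the Betti numbers are b_0 = 1, b_1 = 2, b_2 = 1.

b_0 = 1, b_1 = 2, b_2 = 1.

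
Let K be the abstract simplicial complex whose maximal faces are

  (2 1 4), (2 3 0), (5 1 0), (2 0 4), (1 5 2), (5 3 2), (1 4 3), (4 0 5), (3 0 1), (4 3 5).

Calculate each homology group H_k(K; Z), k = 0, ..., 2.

We work with the vertex ordering 0 < 1 < 2 < 3 < 4 < 5. The simplices of K, each written with vertices in increasing order, are:

  0-simplices (6): [0], [1], [2], [3], [4], [5]
  1-simplices (15): [0,1], [0,2], [0,3], [0,4], [0,5], [1,2], [1,3], [1,4], [1,5], [2,3], [2,4], [2,5], [3,4], [3,5], [4,5]
  2-simplices (10): [0,1,3], [0,1,5], [0,2,3], [0,2,4], [0,4,5], [1,2,4], [1,2,5], [1,3,4], [2,3,5], [3,4,5]

Hence C_0 ≅ Z^6, C_1 ≅ Z^15, C_2 ≅ Z^10.

∂_1: C_1 → C_0 is given by ∂[p,q] = [q] − [p]. For instance
  ∂[0,3] = [3] − [0].
The resulting 6×15 matrix has rank 5, and its Smith normal form has invariant factors (1,1,1,1,1).

The boundary map ∂_2: C_2 → C_1 sends each 2-simplex [p,q,r] to [q,r] − [p,r] + [p,q]. For instance
  ∂[0,1,5] = [1,5] − [0,5] + [0,1],
  ∂[3,4,5] = [4,5] − [3,5] + [3,4].
The resulting 15×10 matrix has rank 10, and its Smith normal form has invariant factors (1,1,1,1,1,1,1,1,1,2).

Computing H_k = (kernel of ∂_k) / (image of ∂_{k+1}):

  H_0: rank C_0 − rank ∂_1 = 6 − 5 = 1, and the invariant factors of ∂_1 are all 1, so H_0 = Z.
  H_1: rank ker ∂_1 − rank ∂_2 = (15 − 5) − 10 = 0, and ∂_2 has invariant factor 2 > 1, so H_1 = Z/2.
  H_2: rank ker ∂_2 − rank ∂_3 = (10 − 10) − 0 = 0, and there is no ∂_3, so H_2 = 0.

As a check, the Euler characteristic is 6 − 15 + 10 = 1, which agrees with 1 − 0 + 0 = 1.
(K is a triangulation of the real projective plane RP^2.)

H_0 ≅ Z,  H_1 ≅ Z/2,  H_2 = 0.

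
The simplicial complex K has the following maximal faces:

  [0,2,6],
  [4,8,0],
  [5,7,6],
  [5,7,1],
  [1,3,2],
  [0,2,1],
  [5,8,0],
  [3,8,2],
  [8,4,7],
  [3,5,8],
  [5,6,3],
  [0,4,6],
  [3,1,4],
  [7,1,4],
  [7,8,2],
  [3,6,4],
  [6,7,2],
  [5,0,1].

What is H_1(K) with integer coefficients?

H_1 ≅ Z^2.

Order the vertices as 0 < 1 < 2 < 3 < 4 < 5 < 6 < 7 < 8. Listing each simplex with vertices in this order, K has dimension 2 with simplices:

  0-simplices (9): [0], [1], [2], [3], [4], [5], [6], [7], [8]
  1-simplices (27): (27 of them)
  2-simplices (18): [0,1,2], [0,1,5], [0,2,6], [0,4,6], [0,4,8], [0,5,8], [1,2,3], [1,3,4], [1,4,7], [1,5,7], [2,3,8], [2,6,7], [2,7,8], [3,4,6], [3,5,6], [3,5,8], [4,7,8], [5,6,7]

so the chain groups are C_0 ≅ Z^9, C_1 ≅ Z^27, C_2 ≅ Z^18.

∂_1: C_1 → C_0 is given by ∂[p,q] = [q] − [p]. For instance
  ∂[1,2] = [2] − [1].
The 9×27 boundary matrix has rank 8 and Smith normal form diag(1,1,1,1,1,1,1,1).

Boundary ∂_2: C_2 → C_1 maps a triangle to the signed sum of its edges. For instance
  ∂[0,1,5] = [1,5] − [0,5] + [0,1],
  ∂[3,5,8] = [5,8] − [3,8] + [3,5].
The 27×18 boundary matrix has rank 17 and Smith normal form diag(1,1,1,1,1,1,1,1,1,1,1,1,1,1,1,1,1).

Computing H_k = (kernel of ∂_k) / (image of ∂_{k+1}):

  H_1: rank ker ∂_1 − rank ∂_2 = (27 − 8) − 17 = 2, and the invariant factors of ∂_2 are all 1, so H_1 = Z^2.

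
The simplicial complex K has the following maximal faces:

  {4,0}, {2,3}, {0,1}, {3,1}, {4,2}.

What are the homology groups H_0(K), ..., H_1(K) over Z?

H_0 = Z,  H_1 = Z.

Order the vertices as 0 < 1 < 2 < 3 < 4. Listing each simplex with vertices in this order, K has dimension 1 with simplices:

  0-simplices (5): [0], [1], [2], [3], [4]
  1-simplices (5): [0,1], [0,4], [1,3], [2,3], [2,4]

so the chain groups are C_0 ≅ Z^5, C_1 ≅ Z^5.

∂_1: C_1 → C_0 maps an edge to its endpoints' difference, ∂[p,q] = q − p. For instance
  ∂[1,3] = [3] − [1].
The resulting 5×5 matrix has rank 4, and its Smith normal form has invariant factors (1,1,1,1).

From H_k ≅ ker(∂_k) / im(∂_{k+1}) we obtain:

  H_0: rank C_0 − rank ∂_1 = 5 − 4 = 1, and the invariant factors of ∂_1 are all 1, so H_0 = Z.
  H_1: rank ker ∂_1 − rank ∂_2 = (5 − 4) − 0 = 1, and there is no ∂_2, so H_1 = Z.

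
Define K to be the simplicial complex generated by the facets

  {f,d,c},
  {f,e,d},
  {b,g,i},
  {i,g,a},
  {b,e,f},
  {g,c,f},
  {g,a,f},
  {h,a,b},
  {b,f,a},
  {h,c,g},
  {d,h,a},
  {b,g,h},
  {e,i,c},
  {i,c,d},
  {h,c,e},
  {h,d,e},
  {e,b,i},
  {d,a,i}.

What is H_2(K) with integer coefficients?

H_2 = 0.

K has 9 vertices, 27 edges, 18 triangles.
rank ∂_2 = 18, rank ∂_3 = 0 ⇒ b_2 = 18 − 18 − 0 = 0. So H_2 ≅ 0.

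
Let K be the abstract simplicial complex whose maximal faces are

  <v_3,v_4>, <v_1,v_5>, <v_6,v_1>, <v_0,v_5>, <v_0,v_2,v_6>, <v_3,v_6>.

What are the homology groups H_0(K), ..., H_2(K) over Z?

H_0 ≅ Z,  H_1 ≅ Z,  H_2 = 0.

K has 7 vertices, 8 edges, 1 triangle.
rank ∂_0 = 0, rank ∂_1 = 6 ⇒ b_0 = 7 − 0 − 6 = 1; all invariant factors of ∂_1 are 1 so no torsion. So H_0 ≅ Z.
rank ∂_1 = 6, rank ∂_2 = 1 ⇒ b_1 = 8 − 6 − 1 = 1; all invariant factors of ∂_2 are 1 so no torsion. So H_1 ≅ Z.
rank ∂_2 = 1, rank ∂_3 = 0 ⇒ b_2 = 1 − 1 − 0 = 0. So H_2 ≅ 0.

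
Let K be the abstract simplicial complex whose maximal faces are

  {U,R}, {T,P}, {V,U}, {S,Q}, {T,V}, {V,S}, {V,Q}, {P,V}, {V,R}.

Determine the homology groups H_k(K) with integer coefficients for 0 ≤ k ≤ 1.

We work with the vertex ordering P < Q < R < S < T < U < V. The simplices of K, each written with vertices in increasing order, are:

  0-simplices (7): P, Q, R, S, T, U, V
  1-simplices (9): PT, PV, QS, QV, RU, RV, SV, TV, UV

giving chain groups C_0 ≅ Z^7, C_1 ≅ Z^9.

The boundary map ∂_1: C_1 → C_0 sends each edge [p,q] (with p < q) to q − p. For instance
  ∂TV = V − T.
As a 7×9 matrix over Z this has rank 6, with invariant factors (1,1,1,1,1,1).

From H_k ≅ ker(∂_k) / im(∂_{k+1}) we obtain:

  H_0: rank C_0 − rank ∂_1 = 7 − 6 = 1, and the invariant factors of ∂_1 are all 1, so H_0 = Z.
  H_1: rank ker ∂_1 − rank ∂_2 = (9 − 6) − 0 = 3, and there is no ∂_2, so H_1 = Z^3.

As a check, the Euler characteristic is 7 − 9 = -2, which agrees with 1 − 3 = -2.

H_0 ≅ Z,  H_1 ≅ Z^3.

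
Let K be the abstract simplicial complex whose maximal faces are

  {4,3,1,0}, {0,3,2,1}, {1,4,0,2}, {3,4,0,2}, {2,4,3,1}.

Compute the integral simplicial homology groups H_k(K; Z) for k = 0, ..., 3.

H_0 ≅ Z,  H_1 = 0,  H_2 = 0,  H_3 ≅ Z.

K has 5 vertices, 10 edges, 10 triangles, 5 3-simplices.
rank ∂_0 = 0, rank ∂_1 = 4 ⇒ b_0 = 5 − 0 − 4 = 1; all invariant factors of ∂_1 are 1 so no torsion. So H_0 = Z.
rank ∂_1 = 4, rank ∂_2 = 6 ⇒ b_1 = 10 − 4 − 6 = 0; all invariant factors of ∂_2 are 1 so no torsion. So H_1 = 0.
rank ∂_2 = 6, rank ∂_3 = 4 ⇒ b_2 = 10 − 6 − 4 = 0; all invariant factors of ∂_3 are 1 so no torsion. So H_2 = 0.
rank ∂_3 = 4, rank ∂_4 = 0 ⇒ b_3 = 5 − 4 − 0 = 1. So H_3 = Z.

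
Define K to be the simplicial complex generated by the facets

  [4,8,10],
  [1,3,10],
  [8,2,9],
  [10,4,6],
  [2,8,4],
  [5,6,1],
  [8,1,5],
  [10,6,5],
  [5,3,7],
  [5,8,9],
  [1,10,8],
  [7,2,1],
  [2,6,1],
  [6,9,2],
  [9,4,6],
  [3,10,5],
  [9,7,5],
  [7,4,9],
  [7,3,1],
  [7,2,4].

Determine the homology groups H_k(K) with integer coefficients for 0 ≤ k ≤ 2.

H_0 = Z,  H_1 = Z ⊕ Z/2Z,  H_2 = 0.

K has 10 vertices, 30 edges, 20 triangles.
rank ∂_0 = 0, rank ∂_1 = 9 ⇒ b_0 = 10 − 0 − 9 = 1; all invariant factors of ∂_1 are 1 so no torsion. So H_0 ≅ Z.
rank ∂_1 = 9, rank ∂_2 = 20 ⇒ b_1 = 30 − 9 − 20 = 1; ∂_2 has invariant factor(s) [2] giving torsion. So H_1 ≅ Z ⊕ Z/2Z.
rank ∂_2 = 20, rank ∂_3 = 0 ⇒ b_2 = 20 − 20 − 0 = 0. So H_2 ≅ 0.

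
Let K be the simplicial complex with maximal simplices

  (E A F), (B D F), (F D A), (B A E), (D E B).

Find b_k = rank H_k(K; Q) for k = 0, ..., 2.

b_0 = 1, b_1 = 1, b_2 = 0.

We work with the vertex ordering A < B < D < E < F. The simplices of K, each written with vertices in increasing order, are:

  0-simplices (5): A, B, D, E, F
  1-simplices (10): AB, AD, AE, AF, BD, BE, BF, DE, DF, EF
  2-simplices (5): ABE, ADF, AEF, BDE, BDF

Hence C_0 ≅ Z^5, C_1 ≅ Z^10, C_2 ≅ Z^5.

The boundary map ∂_1: C_1 → C_0 maps an edge to its endpoints' difference, ∂[p,q] = q − p.
The 5×10 boundary matrix has rank 4 and Smith normal form diag(1,1,1,1).

Boundary ∂_2: C_2 → C_1 sends each 2-simplex [p,q,r] to [q,r] − [p,r] + [p,q]. For instance
  ∂AEF = EF − AF + AE,
  ∂BDF = DF − BF + BD.
The 10×5 boundary matrix has rank 5 and Smith normal form diag(1,1,1,1,1).

From H_k ≅ ker(∂_k) / im(∂_{k+1}) we obtain:

  H_0: rank C_0 − rank ∂_1 = 5 − 4 = 1, and the invariant factors of ∂_1 are all 1, so H_0 = Z.
  H_1: rank ker ∂_1 − rank ∂_2 = (10 − 4) − 5 = 1, and the invariant factors of ∂_2 are all 1, so H_1 = Z.
  H_2: rank ker ∂_2 − rank ∂_3 = (5 − 5) − 0 = 0, and there is no ∂_3, so H_2 = 0.

(K is a triangulation of the Möbius band.)

Hence the Betti numbers are b_0 = 1, b_1 = 1, b_2 = 0.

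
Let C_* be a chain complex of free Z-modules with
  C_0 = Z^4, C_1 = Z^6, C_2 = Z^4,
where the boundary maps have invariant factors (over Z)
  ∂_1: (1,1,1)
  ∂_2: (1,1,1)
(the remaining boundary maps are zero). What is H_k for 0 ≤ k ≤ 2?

H_0 = Z,  H_1 = 0,  H_2 = Z.

H_0: b_0 = 4 − 0 − 3 = 1; torsion from ∂_1 factors > 1: none. So H_0 = Z.
H_1: b_1 = 6 − 3 − 3 = 0; torsion from ∂_2 factors > 1: none. So H_1 = 0.
H_2: b_2 = 4 − 3 − 0 = 1; torsion from ∂_3 factors > 1: none. So H_2 = Z.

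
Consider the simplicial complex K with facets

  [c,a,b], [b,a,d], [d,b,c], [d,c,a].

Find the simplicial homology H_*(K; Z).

H_0 ≅ Z,  H_1 = 0,  H_2 ≅ Z.

Fix the vertex order a < b < c < d and write every simplex with vertices in increasing order. Then dim K = 2 and the simplices of K are:

  0-simplices (4): a, b, c, d
  1-simplices (6): ab, ac, ad, bc, bd, cd
  2-simplices (4): abc, abd, acd, bcd

so the chain groups are C_0 ≅ Z^4, C_1 ≅ Z^6, C_2 ≅ Z^4.

Boundary ∂_1: C_1 → C_0 maps an edge to its endpoints' difference, ∂[p,q] = q − p. For instance
  ∂bc = c − b.
The 4×6 boundary matrix has rank 3 and Smith normal form diag(1,1,1).

Boundary ∂_2: C_2 → C_1 maps a triangle to the signed sum of its edges. For instance
  ∂abc = bc − ac + ab,
  ∂abd = bd − ad + ab.
This gives a 6×4 integer matrix of rank 3; reducing to Smith normal form yields diagonal entries (1,1,1).

Reading off H_k = ker ∂_k / im ∂_{k+1}:

  H_0: rank C_0 − rank ∂_1 = 4 − 3 = 1, and the invariant factors of ∂_1 are all 1, so H_0 ≅ Z.
  H_1: rank ker ∂_1 − rank ∂_2 = (6 − 3) − 3 = 0, and the invariant factors of ∂_2 are all 1, so H_1 ≅ 0.
  H_2: rank ker ∂_2 − rank ∂_3 = (4 − 3) − 0 = 1, and there is no ∂_3, so H_2 ≅ Z.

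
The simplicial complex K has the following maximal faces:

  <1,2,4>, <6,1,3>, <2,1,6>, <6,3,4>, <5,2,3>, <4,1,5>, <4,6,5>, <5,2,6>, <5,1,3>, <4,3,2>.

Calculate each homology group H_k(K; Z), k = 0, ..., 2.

Fix the vertex order 1 < 2 < 3 < 4 < 5 < 6 and write every simplex with vertices in increasing order. Then dim K = 2 and the simplices of K are:

  0-simplices (6): [1], [2], [3], [4], [5], [6]
  1-simplices (15): [1,2], [1,3], [1,4], [1,5], [1,6], [2,3], [2,4], [2,5], [2,6], [3,4], [3,5], [3,6], [4,5], [4,6], [5,6]
  2-simplices (10): [1,2,4], [1,2,6], [1,3,5], [1,3,6], [1,4,5], [2,3,4], [2,3,5], [2,5,6], [3,4,6], [4,5,6]

Hence C_0 ≅ Z^6, C_1 ≅ Z^15, C_2 ≅ Z^10.

∂_1: C_1 → C_0 maps an edge to its endpoints' difference, ∂[p,q] = q − p.
This gives a 6×15 integer matrix of rank 5; reducing to Smith normal form yields diagonal entries (1,1,1,1,1).

∂_2: C_2 → C_1 sends each 2-simplex [p,q,r] to [q,r] − [p,r] + [p,q]. For instance
  ∂[4,5,6] = [5,6] − [4,6] + [4,5],
  ∂[2,5,6] = [5,6] − [2,6] + [2,5].
As a 15×10 matrix over Z this has rank 10, with invariant factors (1,1,1,1,1,1,1,1,1,2).

From H_k ≅ ker(∂_k) / im(∂_{k+1}) we obtain:

  H_0: rank C_0 − rank ∂_1 = 6 − 5 = 1, and the invariant factors of ∂_1 are all 1, so H_0 ≅ Z.
  H_1: rank ker ∂_1 − rank ∂_2 = (15 − 5) − 10 = 0, and ∂_2 has invariant factor 2 > 1, so H_1 ≅ Z/2Z.
  H_2: rank ker ∂_2 − rank ∂_3 = (10 − 10) − 0 = 0, and there is no ∂_3, so H_2 ≅ 0.

As a check, the Euler characteristic is 6 − 15 + 10 = 1, which agrees with 1 − 0 + 0 = 1.

H_0 ≅ Z,  H_1 ≅ Z/2Z,  H_2 = 0.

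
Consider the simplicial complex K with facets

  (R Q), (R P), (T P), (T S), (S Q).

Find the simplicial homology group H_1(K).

H_1 = Z.

We work with the vertex ordering P < Q < R < S < T. The simplices of K, each written with vertices in increasing order, are:

  0-simplices (5): P, Q, R, S, T
  1-simplices (5): PR, PT, QR, QS, ST

giving chain groups C_0 ≅ Z^5, C_1 ≅ Z^5.

Boundary ∂_1: C_1 → C_0 is given by ∂[p,q] = [q] − [p]. For instance
  ∂PT = T − P.
As a 5×5 matrix over Z this has rank 4, with invariant factors (1,1,1,1).

Now H_k = ker ∂_k / im ∂_{k+1}, so:

  H_1: rank ker ∂_1 − rank ∂_2 = (5 − 4) − 0 = 1, and there is no ∂_2, so H_1 ≅ Z.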